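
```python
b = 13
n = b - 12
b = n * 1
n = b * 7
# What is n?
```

Trace:
`b = 13` → b = 13
`n = b - 12` → n = 1
`b = n * 1` → b = 1
`n = b * 7` → n = 7
So n = 7

Answer: 7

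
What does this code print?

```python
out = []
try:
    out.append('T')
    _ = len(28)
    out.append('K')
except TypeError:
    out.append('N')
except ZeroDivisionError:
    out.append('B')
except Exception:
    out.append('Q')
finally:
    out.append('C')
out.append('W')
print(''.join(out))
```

Execution trace: 'T' (try body) → 'N' (except TypeError) → 'C' (finally) → 'W' (after the try/except). Output: TNCW

Answer: TNCW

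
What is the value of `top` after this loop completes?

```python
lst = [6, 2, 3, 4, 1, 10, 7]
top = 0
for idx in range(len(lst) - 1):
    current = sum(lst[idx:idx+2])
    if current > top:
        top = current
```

Max sum of 2-element window in [6, 2, 3, 4, 1, 10, 7]
`top` takes the values: 0 → 8 → 11 → 17

Answer: 17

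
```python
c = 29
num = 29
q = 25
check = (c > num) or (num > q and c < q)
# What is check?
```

Trace:
`c = 29` → c = 29
`num = 29` → num = 29
`q = 25` → q = 25
`check = (c > num) or (num > q and c < q)` → check = False
So check = False

Answer: False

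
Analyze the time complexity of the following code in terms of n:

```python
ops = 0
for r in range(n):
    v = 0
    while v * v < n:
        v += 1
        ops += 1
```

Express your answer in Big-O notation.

Each loop level contributes: n × √n. Multiplying the contributions gives O(n√n).

Answer: O(n√n)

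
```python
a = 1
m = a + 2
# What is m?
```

Trace:
`a = 1` → a = 1
`m = a + 2` → m = 3
So m = 3

Answer: 3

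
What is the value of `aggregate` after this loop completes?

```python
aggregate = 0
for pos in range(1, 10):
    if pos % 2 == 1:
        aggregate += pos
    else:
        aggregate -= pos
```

Add odd, subtract even
`aggregate` takes the values: 0 → 1 → -1 → 2 → -2 → 3 → -3 → 4 → -4 → 5

Answer: 5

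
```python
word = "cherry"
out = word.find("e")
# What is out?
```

Trace:
`word = "cherry"` → word = 'cherry'
`out = word.find("e")` → out = 2
So out = 2

Answer: 2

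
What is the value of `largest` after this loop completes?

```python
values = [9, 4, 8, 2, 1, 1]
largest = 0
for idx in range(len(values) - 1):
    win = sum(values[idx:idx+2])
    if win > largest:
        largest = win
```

Max sum of 2-element window in [9, 4, 8, 2, 1, 1]
`largest` takes the values: 0 → 13

Answer: 13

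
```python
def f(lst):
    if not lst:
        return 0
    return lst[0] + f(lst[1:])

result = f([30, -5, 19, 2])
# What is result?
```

30 + (-5) + 19 + 2 + 0 = 46

Answer: 46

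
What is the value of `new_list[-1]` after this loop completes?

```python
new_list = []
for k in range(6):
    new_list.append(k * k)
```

Last element of squares 0 to 5
`new_list` takes the values: [] → [0] → [0, 1] → [0, 1, 4] → [0, 1, 4, 9] → [0, 1, 4, 9, 16] → [0, 1, 4, 9, 16, 25]
So `new_list[-1]` = 25

Answer: 25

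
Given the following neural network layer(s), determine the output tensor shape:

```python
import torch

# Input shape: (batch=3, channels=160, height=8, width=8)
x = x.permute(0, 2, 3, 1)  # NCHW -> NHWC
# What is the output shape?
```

Input: (3, 160, 8, 8) -> Output: (3, 8, 8, 160)

Answer: (3, 8, 8, 160)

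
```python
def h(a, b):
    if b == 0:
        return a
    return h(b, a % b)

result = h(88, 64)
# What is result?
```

h(88, 64) -> h(64, 24) -> h(24, 16) -> h(16, 8) -> h(8, 0) -> 8

Answer: 8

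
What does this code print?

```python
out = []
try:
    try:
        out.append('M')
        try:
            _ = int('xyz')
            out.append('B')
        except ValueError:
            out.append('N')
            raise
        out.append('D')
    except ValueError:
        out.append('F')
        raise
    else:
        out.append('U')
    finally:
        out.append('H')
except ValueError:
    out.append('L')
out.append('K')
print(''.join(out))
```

Execution trace: 'M' (try body) → 'N' (inner except ValueError) → 'F' (except ValueError) → 'H' (finally) → 'L' (outer except ValueError) → 'K' (after the try/except). Output: MNFHLK

Answer: MNFHLK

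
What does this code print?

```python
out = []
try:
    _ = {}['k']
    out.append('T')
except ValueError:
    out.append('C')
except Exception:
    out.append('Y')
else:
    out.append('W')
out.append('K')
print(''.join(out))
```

Execution trace: 'Y' (except Exception) → 'K' (after the try/except). Output: YK

Answer: YK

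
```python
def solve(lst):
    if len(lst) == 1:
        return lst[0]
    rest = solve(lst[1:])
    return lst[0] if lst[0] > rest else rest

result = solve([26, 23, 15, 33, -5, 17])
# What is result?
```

Recursive max over [26, 23, 15, 33, -5, 17] = 33

Answer: 33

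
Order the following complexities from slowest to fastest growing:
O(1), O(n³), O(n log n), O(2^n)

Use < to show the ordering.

Ordered by growth rate: O(1) < O(n log n) < O(n³) < O(2^n)

Answer: O(1) < O(n log n) < O(n³) < O(2^n)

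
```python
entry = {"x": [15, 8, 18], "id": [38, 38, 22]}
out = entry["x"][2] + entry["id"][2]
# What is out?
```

Trace:
`entry = {"x": [15, 8, 18], "id": [38, 38, 22]}` → entry = {'x': [15, 8, 18], 'id': [38, 38, 22]}
`out = entry["x"][2] + entry["id"][2]` → out = 40
So out = 40

Answer: 40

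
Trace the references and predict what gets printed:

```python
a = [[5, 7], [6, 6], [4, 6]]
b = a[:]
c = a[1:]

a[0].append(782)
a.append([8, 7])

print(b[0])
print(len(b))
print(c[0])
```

Key concept: slice with nested mutation.
Step by step:
`a = [[5, 7], [6, 6], [4, 6]]` → a = [[5, 7], [6, 6], [4, 6]]
`b = a[:]` → b = [[5, 7], [6, 6], [4, 6]]
`c = a[1:]` → c = [[6, 6], [4, 6]]
`a[0].append(782)` → a = [[5, 7, 782], [6, 6], [4, 6]]; b = [[5, 7, 782], [6, 6], [4, 6]]
`a.append([8, 7])` → a = [[5, 7, 782], [6, 6], [4, 6], [8, 7]]
`print(b[0])` → prints [5, 7, 782]
`print(len(b))` → prints 3
`print(c[0])` → prints [6, 6]

Answer:
[5, 7, 782]
3
[6, 6]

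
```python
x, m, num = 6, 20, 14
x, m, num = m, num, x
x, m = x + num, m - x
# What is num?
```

Trace:
`x, m, num = 6, 20, 14` → x = 6; m = 20; num = 14
`x, m, num = m, num, x` → x = 20; m = 14; num = 6
`x, m = x + num, m - x` → x = 26; m = -6
So num = 6

Answer: 6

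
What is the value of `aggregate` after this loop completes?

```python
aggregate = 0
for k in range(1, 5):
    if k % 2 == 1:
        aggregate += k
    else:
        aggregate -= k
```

Add odd, subtract even
`aggregate` takes the values: 0 → 1 → -1 → 2 → -2

Answer: -2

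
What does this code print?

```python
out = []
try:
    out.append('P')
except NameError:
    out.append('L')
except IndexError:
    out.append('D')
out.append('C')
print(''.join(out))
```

Execution trace: 'P' (try body, no exception) → 'C' (after the try/except). Output: PC

Answer: PC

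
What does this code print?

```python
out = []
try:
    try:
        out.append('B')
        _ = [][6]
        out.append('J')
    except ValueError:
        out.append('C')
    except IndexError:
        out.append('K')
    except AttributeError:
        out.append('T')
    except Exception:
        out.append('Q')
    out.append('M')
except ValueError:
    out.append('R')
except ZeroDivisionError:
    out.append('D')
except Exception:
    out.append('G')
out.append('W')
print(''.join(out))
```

Execution trace: 'B' (inner try body) → 'K' (inner except IndexError) → 'M' (try body, no exception) → 'W' (after the try/except). Output: BKMW

Answer: BKMW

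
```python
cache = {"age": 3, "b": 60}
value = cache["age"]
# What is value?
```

Trace:
`cache = {"age": 3, "b": 60}` → cache = {'age': 3, 'b': 60}
`value = cache["age"]` → value = 3
So value = 3

Answer: 3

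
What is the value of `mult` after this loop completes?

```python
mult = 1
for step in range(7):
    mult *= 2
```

2^7 = 128
`mult` takes the values: 1 → 2 → 4 → 8 → 16 → 32 → 64 → 128

Answer: 128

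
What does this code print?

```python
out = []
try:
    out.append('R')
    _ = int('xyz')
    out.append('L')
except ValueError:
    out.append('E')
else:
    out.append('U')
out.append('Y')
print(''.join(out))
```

Execution trace: 'R' (try body) → 'E' (except ValueError) → 'Y' (after the try/except). Output: REY

Answer: REY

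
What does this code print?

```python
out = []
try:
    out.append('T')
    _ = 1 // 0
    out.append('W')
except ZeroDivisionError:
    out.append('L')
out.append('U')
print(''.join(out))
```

Execution trace: 'T' (try body) → 'L' (except ZeroDivisionError) → 'U' (after the try/except). Output: TLU

Answer: TLU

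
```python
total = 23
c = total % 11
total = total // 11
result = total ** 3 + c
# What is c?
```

Trace:
`total = 23` → total = 23
`c = total % 11` → c = 1
`total = total // 11` → total = 2
`result = total ** 3 + c` → result = 9
So c = 1

Answer: 1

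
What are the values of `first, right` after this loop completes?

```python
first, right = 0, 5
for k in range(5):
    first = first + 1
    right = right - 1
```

first goes 0→5, right goes 5→0
`first, right` takes the values: (0, 5) → (1, 5) → (1, 4) → (2, 4) → (2, 3) → (3, 3) → (3, 2) → (4, 2) → (4, 1) → (5, 1) → (5, 0)

Answer: 5, 0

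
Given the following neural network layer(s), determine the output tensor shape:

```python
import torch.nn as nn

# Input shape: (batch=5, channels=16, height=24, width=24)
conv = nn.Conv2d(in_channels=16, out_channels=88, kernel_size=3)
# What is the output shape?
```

Input: (5, 16, 24, 24) -> Output: (5, 88, 22, 22)

Answer: (5, 88, 22, 22)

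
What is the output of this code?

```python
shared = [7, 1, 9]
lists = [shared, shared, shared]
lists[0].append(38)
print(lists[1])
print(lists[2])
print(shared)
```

Key concept: list of same reference.
Step by step:
`shared = [7, 1, 9]` → shared = [7, 1, 9]
`lists = [shared, shared, shared]` → lists = [[7, 1, 9], [7, 1, 9], [7, 1, 9]]
`lists[0].append(38)` → shared = [7, 1, 9, 38]; lists = [[7, 1, 9, 38], [7, 1, 9, 38], [7, 1, 9, 38]]
`print(lists[1])` → prints [7, 1, 9, 38]
`print(lists[2])` → prints [7, 1, 9, 38]
`print(shared)` → prints [7, 1, 9, 38]

Answer:
[7, 1, 9, 38]
[7, 1, 9, 38]
[7, 1, 9, 38]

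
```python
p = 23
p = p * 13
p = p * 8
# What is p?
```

Trace:
`p = 23` → p = 23
`p = p * 13` → p = 299
`p = p * 8` → p = 2392
So p = 2392

Answer: 2392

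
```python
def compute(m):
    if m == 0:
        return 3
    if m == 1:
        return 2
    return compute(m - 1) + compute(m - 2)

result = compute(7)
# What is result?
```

Build up from base cases: compute(0)=3, compute(1)=2, compute(2)=5, compute(3)=7, compute(4)=12, compute(5)=19, compute(6)=31, ..., compute(7)=50

Answer: 50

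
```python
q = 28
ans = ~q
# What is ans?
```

Trace:
`q = 28` → q = 28
`ans = ~q` → ans = -29
So ans = -29

Answer: -29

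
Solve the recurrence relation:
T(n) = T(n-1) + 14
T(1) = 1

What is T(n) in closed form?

Unrolling: T(n) = T(1) + 14·(n-1) = 1 + 14(n-1) = 14n - 13.

Answer: T(n) = 14n - 13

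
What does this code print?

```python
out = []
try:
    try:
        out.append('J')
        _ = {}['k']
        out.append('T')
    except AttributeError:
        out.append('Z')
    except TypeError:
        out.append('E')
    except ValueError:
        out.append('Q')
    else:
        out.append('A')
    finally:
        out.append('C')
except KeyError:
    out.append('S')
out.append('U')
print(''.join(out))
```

Execution trace: 'J' (try body) → 'C' (finally) → 'S' (outer except KeyError) → 'U' (after the try/except). Output: JCSU

Answer: JCSU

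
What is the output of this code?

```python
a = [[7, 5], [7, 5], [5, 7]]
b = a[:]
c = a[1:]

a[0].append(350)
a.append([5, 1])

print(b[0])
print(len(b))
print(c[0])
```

Key concept: slice with nested mutation.
Step by step:
`a = [[7, 5], [7, 5], [5, 7]]` → a = [[7, 5], [7, 5], [5, 7]]
`b = a[:]` → b = [[7, 5], [7, 5], [5, 7]]
`c = a[1:]` → c = [[7, 5], [5, 7]]
`a[0].append(350)` → a = [[7, 5, 350], [7, 5], [5, 7]]; b = [[7, 5, 350], [7, 5], [5, 7]]
`a.append([5, 1])` → a = [[7, 5, 350], [7, 5], [5, 7], [5, 1]]
`print(b[0])` → prints [7, 5, 350]
`print(len(b))` → prints 3
`print(c[0])` → prints [7, 5]

Answer:
[7, 5, 350]
3
[7, 5]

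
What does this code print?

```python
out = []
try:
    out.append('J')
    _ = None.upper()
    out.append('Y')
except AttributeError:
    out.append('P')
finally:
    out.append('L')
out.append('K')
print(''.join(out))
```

Execution trace: 'J' (try body) → 'P' (except AttributeError) → 'L' (finally) → 'K' (after the try/except). Output: JPLK

Answer: JPLK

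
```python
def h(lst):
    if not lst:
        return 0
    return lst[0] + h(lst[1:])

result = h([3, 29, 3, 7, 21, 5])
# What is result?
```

3 + 29 + 3 + 7 + 21 + 5 + 0 = 68

Answer: 68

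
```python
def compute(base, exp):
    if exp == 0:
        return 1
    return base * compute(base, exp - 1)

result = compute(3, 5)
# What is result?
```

compute(3, 5) = 3 * 3 * 3 * 3 * 3 = 243

Answer: 243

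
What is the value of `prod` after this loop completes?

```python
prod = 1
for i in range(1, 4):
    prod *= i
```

3! = 6
`prod` takes the values: 1 → 2 → 6

Answer: 6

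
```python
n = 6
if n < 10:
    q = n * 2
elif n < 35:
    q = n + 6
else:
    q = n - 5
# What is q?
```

Trace:
`n = 6` → n = 6
`if n < 10: ...` → n < 10 is True → q = 12
So q = 12

Answer: 12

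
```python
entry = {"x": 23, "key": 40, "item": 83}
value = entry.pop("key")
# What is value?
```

Trace:
`entry = {"x": 23, "key": 40, "item": 83}` → entry = {'x': 23, 'key': 40, 'item': 83}
`value = entry.pop("key")` → entry = {'x': 23, 'item': 83}; value = 40
So value = 40

Answer: 40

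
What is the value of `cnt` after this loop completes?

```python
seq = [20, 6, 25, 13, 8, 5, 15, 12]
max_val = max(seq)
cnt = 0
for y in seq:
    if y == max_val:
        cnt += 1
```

Count of max value 25 in [20, 6, 25, 13, 8, 5, 15, 12]
`cnt` takes the values: 0 → 1

Answer: 1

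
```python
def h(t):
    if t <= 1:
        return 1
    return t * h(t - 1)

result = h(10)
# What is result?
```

h(10) = 10 * 9 * 8 * 7 * 6 * 5 * 4 * 3 * 2 * 1 = 3628800

Answer: 3628800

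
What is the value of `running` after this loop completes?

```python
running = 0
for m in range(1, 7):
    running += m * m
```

Sum of squares 1² to 6² = 91
`running` takes the values: 0 → 1 → 5 → 14 → 30 → 55 → 91

Answer: 91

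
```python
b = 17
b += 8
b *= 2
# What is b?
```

Trace:
`b = 17` → b = 17
`b += 8` → b = 25
`b *= 2` → b = 50
So b = 50

Answer: 50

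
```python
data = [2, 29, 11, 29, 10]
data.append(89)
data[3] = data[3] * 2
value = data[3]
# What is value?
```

Trace:
`data = [2, 29, 11, 29, 10]` → data = [2, 29, 11, 29, 10]
`data.append(89)` → data = [2, 29, 11, 29, 10, 89]
`data[3] = data[3] * 2` → data = [2, 29, 11, 58, 10, 89]
`value = data[3]` → value = 58
So value = 58

Answer: 58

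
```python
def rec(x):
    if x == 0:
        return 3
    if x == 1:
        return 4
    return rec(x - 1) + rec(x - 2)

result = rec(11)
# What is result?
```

Build up from base cases: rec(0)=3, rec(1)=4, rec(2)=7, rec(3)=11, rec(4)=18, rec(5)=29, rec(6)=47, ..., rec(11)=521

Answer: 521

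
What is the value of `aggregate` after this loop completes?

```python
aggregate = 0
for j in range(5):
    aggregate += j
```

Sum of 0 to 4 = 10
`aggregate` takes the values: 0 → 1 → 3 → 6 → 10

Answer: 10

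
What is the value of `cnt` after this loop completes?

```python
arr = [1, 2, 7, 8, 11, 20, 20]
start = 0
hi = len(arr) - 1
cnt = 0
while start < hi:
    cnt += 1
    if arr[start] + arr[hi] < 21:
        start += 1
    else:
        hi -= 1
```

Steps to find pair summing to 21
`cnt` takes the values: 0 → 1 → 2 → 3 → 4 → 5 → 6

Answer: 6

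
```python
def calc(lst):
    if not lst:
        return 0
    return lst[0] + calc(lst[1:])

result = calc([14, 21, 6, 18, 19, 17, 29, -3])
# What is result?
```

14 + 21 + 6 + 18 + 19 + 17 + 29 + (-3) + 0 = 121

Answer: 121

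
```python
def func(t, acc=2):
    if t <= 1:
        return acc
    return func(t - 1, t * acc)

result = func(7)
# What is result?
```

Accumulator trace (n, acc): (7, 2) -> (6, 14) -> (5, 84) -> (4, 420) -> (3, 1680) -> (2, 5040) -> (1, 10080) -> return 10080

Answer: 10080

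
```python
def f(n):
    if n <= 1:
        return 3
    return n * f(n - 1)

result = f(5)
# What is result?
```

f(5) = 5 * 4 * 3 * 2 * 3 = 360

Answer: 360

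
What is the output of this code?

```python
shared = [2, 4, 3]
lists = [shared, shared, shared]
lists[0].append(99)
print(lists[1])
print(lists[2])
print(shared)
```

Key concept: list of same reference.
Step by step:
`shared = [2, 4, 3]` → shared = [2, 4, 3]
`lists = [shared, shared, shared]` → lists = [[2, 4, 3], [2, 4, 3], [2, 4, 3]]
`lists[0].append(99)` → shared = [2, 4, 3, 99]; lists = [[2, 4, 3, 99], [2, 4, 3, 99], [2, 4, 3, 99]]
`print(lists[1])` → prints [2, 4, 3, 99]
`print(lists[2])` → prints [2, 4, 3, 99]
`print(shared)` → prints [2, 4, 3, 99]

Answer:
[2, 4, 3, 99]
[2, 4, 3, 99]
[2, 4, 3, 99]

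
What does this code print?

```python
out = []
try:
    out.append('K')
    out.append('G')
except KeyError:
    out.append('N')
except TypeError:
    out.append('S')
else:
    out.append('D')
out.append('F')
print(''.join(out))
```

Execution trace: 'K' (try body) → 'G' (try body, no exception) → 'D' (else) → 'F' (after the try/except). Output: KGDF

Answer: KGDF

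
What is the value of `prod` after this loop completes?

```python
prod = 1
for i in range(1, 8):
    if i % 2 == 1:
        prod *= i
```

Product of odd numbers 1 to 7
`prod` takes the values: 1 → 3 → 15 → 105

Answer: 105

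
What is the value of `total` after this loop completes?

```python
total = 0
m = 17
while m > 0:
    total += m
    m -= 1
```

Sum 17 down to 1
`total` takes the values: 0 → 17 → 33 → 48 → 62 → 75 → 87 → 98 → 108 → 117 → 125 → 132 → 138 → 143 → 147 → 150 → 152 → 153

Answer: 153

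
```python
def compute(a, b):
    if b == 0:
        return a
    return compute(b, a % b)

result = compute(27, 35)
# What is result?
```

compute(27, 35) -> compute(35, 27) -> compute(27, 8) -> compute(8, 3) -> compute(3, 2) -> compute(2, 1) -> compute(1, 0) -> 1

Answer: 1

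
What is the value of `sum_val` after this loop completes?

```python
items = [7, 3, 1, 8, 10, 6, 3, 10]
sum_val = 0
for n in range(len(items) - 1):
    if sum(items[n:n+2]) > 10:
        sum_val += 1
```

Count windows with sum > 10
`sum_val` takes the values: 0 → 1 → 2 → 3

Answer: 3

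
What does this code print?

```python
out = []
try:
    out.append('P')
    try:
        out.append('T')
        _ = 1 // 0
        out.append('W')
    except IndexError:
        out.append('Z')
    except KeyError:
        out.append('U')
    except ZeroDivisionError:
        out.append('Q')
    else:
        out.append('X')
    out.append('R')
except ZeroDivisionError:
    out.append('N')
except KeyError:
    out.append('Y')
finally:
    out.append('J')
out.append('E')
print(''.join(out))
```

Execution trace: 'P' (try body) → 'T' (inner try body) → 'Q' (inner except ZeroDivisionError) → 'R' (try body, no exception) → 'J' (finally) → 'E' (after the try/except). Output: PTQRJE

Answer: PTQRJE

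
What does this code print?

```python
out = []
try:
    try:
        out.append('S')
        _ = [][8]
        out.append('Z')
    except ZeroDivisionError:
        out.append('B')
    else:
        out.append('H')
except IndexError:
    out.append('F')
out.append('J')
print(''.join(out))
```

Execution trace: 'S' (try body) → 'F' (outer except IndexError) → 'J' (after the try/except). Output: SFJ

Answer: SFJ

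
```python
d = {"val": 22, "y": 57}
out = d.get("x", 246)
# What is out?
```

Trace:
`d = {"val": 22, "y": 57}` → d = {'val': 22, 'y': 57}
`out = d.get("x", 246)` → out = 246
So out = 246

Answer: 246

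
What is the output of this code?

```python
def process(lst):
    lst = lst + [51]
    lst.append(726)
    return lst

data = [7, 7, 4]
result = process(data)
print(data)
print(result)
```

Key concept: rebinding parameter vs mutation.
Step by step:
`data = [7, 7, 4]` → data = [7, 7, 4]
`result = process(data)` → result = [7, 7, 4, 51, 726]
`print(data)` → prints [7, 7, 4]
`print(result)` → prints [7, 7, 4, 51, 726]

Answer:
[7, 7, 4]
[7, 7, 4, 51, 726]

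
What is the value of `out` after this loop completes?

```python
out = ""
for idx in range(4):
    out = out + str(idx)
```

Concatenate digits 0 to 3
`out` takes the values: "" → "0" → "01" → "012" → "0123"

Answer: "0123"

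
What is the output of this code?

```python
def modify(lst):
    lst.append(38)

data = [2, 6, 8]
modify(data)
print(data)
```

Key concept: function modifies passed list.
Step by step:
`data = [2, 6, 8]` → data = [2, 6, 8]
`modify(data)` → data = [2, 6, 8, 38]
`print(data)` → prints [2, 6, 8, 38]

Answer: [2, 6, 8, 38]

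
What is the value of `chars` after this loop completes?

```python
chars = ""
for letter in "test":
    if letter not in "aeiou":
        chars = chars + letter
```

Remove vowels from 'test'
`chars` takes the values: "" → "t" → "ts" → "tst"

Answer: "tst"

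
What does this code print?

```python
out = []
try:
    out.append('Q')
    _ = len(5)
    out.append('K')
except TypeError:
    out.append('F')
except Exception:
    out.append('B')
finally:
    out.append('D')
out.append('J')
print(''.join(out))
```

Execution trace: 'Q' (try body) → 'F' (except TypeError) → 'D' (finally) → 'J' (after the try/except). Output: QFDJ

Answer: QFDJ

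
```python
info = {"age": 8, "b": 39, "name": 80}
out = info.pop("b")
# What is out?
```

Trace:
`info = {"age": 8, "b": 39, "name": 80}` → info = {'age': 8, 'b': 39, 'name': 80}
`out = info.pop("b")` → info = {'age': 8, 'name': 80}; out = 39
So out = 39

Answer: 39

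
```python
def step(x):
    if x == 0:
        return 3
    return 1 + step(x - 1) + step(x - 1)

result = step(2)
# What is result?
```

step(x) = 1 + 2·step(x-1), step(0)=3. Closed form: (3+1)·2^2 - 1 = 15.

Answer: 15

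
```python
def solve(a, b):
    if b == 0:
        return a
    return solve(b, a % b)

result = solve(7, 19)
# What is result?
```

solve(7, 19) -> solve(19, 7) -> solve(7, 5) -> solve(5, 2) -> solve(2, 1) -> solve(1, 0) -> 1

Answer: 1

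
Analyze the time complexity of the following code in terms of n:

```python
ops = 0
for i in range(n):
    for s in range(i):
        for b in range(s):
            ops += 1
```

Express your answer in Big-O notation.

Each loop level contributes: n × n × n. Multiplying the contributions gives O(n^3).

Answer: O(n^3)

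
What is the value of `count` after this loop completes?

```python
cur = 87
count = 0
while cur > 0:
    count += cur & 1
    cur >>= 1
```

Count set bits in 87 (binary: 0b1010111)
`count` takes the values: 0 → 1 → 2 → 3 → 4 → 5

Answer: 5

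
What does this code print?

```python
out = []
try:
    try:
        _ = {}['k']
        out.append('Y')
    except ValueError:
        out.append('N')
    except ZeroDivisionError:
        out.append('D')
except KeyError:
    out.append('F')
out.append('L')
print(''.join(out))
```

Execution trace: 'F' (outer except KeyError) → 'L' (after the try/except). Output: FL

Answer: FL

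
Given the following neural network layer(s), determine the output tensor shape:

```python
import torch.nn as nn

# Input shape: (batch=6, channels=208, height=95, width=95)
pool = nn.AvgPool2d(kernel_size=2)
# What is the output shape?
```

Input: (6, 208, 95, 95) -> Output: (6, 208, 47, 47)

Answer: (6, 208, 47, 47)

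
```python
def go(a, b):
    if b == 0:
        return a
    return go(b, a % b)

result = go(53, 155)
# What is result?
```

go(53, 155) -> go(155, 53) -> go(53, 49) -> go(49, 4) -> go(4, 1) -> go(1, 0) -> 1

Answer: 1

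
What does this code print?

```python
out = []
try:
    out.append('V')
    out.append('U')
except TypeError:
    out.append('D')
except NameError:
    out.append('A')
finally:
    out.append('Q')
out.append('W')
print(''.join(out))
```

Execution trace: 'V' (try body) → 'U' (try body, no exception) → 'Q' (finally) → 'W' (after the try/except). Output: VUQW

Answer: VUQW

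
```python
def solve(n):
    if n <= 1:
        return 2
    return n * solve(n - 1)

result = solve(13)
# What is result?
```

solve(13) = 13 * 12 * 11 * 10 * 9 * 8 * 7 * 6 * 5 * 4 * 3 * 2 * 2 = 12454041600

Answer: 12454041600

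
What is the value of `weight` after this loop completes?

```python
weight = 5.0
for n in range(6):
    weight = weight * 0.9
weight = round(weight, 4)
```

Exponential decay: 5.0 * 0.9^6
`weight` takes the values: 5.0 → 4.5 → 4.05 → 3.645 → 3.2805 → 2.95245 → 2.657205 → 2.6572

Answer: 2.6572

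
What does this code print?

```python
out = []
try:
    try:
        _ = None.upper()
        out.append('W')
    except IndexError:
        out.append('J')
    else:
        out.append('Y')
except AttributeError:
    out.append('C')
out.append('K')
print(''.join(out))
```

Execution trace: 'C' (outer except AttributeError) → 'K' (after the try/except). Output: CK

Answer: CK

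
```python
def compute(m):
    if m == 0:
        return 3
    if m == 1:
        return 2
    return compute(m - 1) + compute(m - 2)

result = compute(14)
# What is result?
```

Build up from base cases: compute(0)=3, compute(1)=2, compute(2)=5, compute(3)=7, compute(4)=12, compute(5)=19, compute(6)=31, ..., compute(14)=1453

Answer: 1453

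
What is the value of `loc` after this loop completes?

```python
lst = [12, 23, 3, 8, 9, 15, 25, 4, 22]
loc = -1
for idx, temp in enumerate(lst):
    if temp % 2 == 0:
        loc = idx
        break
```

First even number index in [12, 23, 3, 8, 9, 15, 25, 4, 22]
`loc` takes the values: -1 → 0

Answer: 0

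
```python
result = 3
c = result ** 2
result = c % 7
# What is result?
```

Trace:
`result = 3` → result = 3
`c = result ** 2` → c = 9
`result = c % 7` → result = 2
So result = 2

Answer: 2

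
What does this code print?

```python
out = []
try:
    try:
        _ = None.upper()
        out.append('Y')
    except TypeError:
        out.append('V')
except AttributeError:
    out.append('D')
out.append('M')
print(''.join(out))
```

Execution trace: 'D' (outer except AttributeError) → 'M' (after the try/except). Output: DM

Answer: DM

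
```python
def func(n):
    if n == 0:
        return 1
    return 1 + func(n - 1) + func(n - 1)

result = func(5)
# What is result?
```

func(n) = 1 + 2·func(n-1), func(0)=1. Closed form: (1+1)·2^5 - 1 = 63.

Answer: 63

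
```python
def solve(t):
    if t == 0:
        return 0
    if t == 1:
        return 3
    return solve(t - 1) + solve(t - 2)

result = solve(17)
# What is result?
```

Build up from base cases: solve(0)=0, solve(1)=3, solve(2)=3, solve(3)=6, solve(4)=9, solve(5)=15, solve(6)=24, ..., solve(17)=4791

Answer: 4791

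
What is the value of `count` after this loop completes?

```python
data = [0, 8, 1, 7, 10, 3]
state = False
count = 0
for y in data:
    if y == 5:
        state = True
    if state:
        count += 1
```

Count elements after first 5 in [0, 8, 1, 7, 10, 3]
`count` takes the values: 0

Answer: 0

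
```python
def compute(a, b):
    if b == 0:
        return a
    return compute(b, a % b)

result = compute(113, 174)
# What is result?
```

compute(113, 174) -> compute(174, 113) -> compute(113, 61) -> compute(61, 52) -> compute(52, 9) -> compute(9, 7) -> compute(7, 2) -> compute(2, 1) -> compute(1, 0) -> 1

Answer: 1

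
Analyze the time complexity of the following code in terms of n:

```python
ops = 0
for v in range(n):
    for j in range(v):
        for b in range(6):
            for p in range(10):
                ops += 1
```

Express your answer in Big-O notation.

Each loop level contributes: n × n × 1 × 1. Multiplying the contributions gives O(n^2).

Answer: O(n^2)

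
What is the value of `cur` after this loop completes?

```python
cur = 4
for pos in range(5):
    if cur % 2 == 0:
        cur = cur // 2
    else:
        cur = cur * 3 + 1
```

Collatz-style transformation from 4
`cur` takes the values: 4 → 2 → 1 → 4 → 2 → 1

Answer: 1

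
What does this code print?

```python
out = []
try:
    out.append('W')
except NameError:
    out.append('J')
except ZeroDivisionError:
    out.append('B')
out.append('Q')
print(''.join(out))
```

Execution trace: 'W' (try body, no exception) → 'Q' (after the try/except). Output: WQ

Answer: WQ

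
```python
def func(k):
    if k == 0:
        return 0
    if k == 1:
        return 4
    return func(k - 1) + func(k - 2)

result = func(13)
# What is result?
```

Build up from base cases: func(0)=0, func(1)=4, func(2)=4, func(3)=8, func(4)=12, func(5)=20, func(6)=32, ..., func(13)=932

Answer: 932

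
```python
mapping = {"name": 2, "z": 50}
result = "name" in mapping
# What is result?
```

Trace:
`mapping = {"name": 2, "z": 50}` → mapping = {'name': 2, 'z': 50}
`result = "name" in mapping` → result = True
So result = True

Answer: True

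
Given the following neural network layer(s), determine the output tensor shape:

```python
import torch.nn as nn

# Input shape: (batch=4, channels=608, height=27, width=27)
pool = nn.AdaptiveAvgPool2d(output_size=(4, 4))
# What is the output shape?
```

Input: (4, 608, 27, 27) -> Output: (4, 608, 4, 4)

Answer: (4, 608, 4, 4)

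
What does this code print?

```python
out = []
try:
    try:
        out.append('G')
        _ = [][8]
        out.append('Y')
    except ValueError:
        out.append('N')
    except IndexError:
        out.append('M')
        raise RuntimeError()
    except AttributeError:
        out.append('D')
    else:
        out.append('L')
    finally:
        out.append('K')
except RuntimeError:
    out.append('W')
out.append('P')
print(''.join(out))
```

Execution trace: 'G' (inner try body) → 'M' (inner except IndexError) → 'K' (inner finally) → 'W' (outer except RuntimeError) → 'P' (after the try/except). Output: GMKWP

Answer: GMKWP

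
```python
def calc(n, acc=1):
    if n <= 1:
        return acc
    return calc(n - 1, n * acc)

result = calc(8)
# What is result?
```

Accumulator trace (n, acc): (8, 1) -> (7, 8) -> (6, 56) -> (5, 336) -> (4, 1680) -> (3, 6720) -> (2, 20160) -> (1, 40320) -> return 40320

Answer: 40320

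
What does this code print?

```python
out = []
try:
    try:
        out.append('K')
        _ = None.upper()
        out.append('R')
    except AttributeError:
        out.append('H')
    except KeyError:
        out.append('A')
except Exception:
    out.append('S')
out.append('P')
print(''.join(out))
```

Execution trace: 'K' (inner try body) → 'H' (inner except AttributeError) → 'P' (after the try/except). Output: KHP

Answer: KHP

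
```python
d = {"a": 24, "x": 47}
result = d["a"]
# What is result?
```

Trace:
`d = {"a": 24, "x": 47}` → d = {'a': 24, 'x': 47}
`result = d["a"]` → result = 24
So result = 24

Answer: 24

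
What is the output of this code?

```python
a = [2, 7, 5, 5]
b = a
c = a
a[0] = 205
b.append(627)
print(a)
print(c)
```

Key concept: multiple aliases.
Step by step:
`a = [2, 7, 5, 5]` → a = [2, 7, 5, 5]
`b = a` → b = [2, 7, 5, 5] (same object as a)
`c = a` → c = [2, 7, 5, 5] (same object as a, b)
`a[0] = 205` → a = [205, 7, 5, 5] (same object as b, c); b = [205, 7, 5, 5] (same object as a, c); c = [205, 7, 5, 5] (same object as a, b)
`b.append(627)` → a = [205, 7, 5, 5, 627] (same object as b, c); b = [205, 7, 5, 5, 627] (same object as a, c); c = [205, 7, 5, 5, 627] (same object as a, b)
`print(a)` → prints [205, 7, 5, 5, 627]
`print(c)` → prints [205, 7, 5, 5, 627]

Answer:
[205, 7, 5, 5, 627]
[205, 7, 5, 5, 627]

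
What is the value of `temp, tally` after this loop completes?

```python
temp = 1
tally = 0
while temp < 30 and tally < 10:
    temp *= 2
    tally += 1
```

Double until >= 30 or 10 iterations
`temp, tally` takes the values: (1, 0) → (2, 0) → (2, 1) → (4, 1) → (4, 2) → (8, 2) → (8, 3) → (16, 3) → (16, 4) → (32, 4) → (32, 5)

Answer: 32, 5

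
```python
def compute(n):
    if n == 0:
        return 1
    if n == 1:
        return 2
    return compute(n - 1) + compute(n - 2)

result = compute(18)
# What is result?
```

Build up from base cases: compute(0)=1, compute(1)=2, compute(2)=3, compute(3)=5, compute(4)=8, compute(5)=13, compute(6)=21, ..., compute(18)=6765

Answer: 6765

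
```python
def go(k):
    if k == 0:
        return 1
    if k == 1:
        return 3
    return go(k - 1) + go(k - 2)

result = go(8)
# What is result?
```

Build up from base cases: go(0)=1, go(1)=3, go(2)=4, go(3)=7, go(4)=11, go(5)=18, go(6)=29, ..., go(8)=76

Answer: 76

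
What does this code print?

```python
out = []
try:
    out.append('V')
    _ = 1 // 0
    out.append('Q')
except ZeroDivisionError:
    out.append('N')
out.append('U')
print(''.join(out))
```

Execution trace: 'V' (try body) → 'N' (except ZeroDivisionError) → 'U' (after the try/except). Output: VNU

Answer: VNU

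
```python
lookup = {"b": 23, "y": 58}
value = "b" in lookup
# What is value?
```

Trace:
`lookup = {"b": 23, "y": 58}` → lookup = {'b': 23, 'y': 58}
`value = "b" in lookup` → value = True
So value = True

Answer: True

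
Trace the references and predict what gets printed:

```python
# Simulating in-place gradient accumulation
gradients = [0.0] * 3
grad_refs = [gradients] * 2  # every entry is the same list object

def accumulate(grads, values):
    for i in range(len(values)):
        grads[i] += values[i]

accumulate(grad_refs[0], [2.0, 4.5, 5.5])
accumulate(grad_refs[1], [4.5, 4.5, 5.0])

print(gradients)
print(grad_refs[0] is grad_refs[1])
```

Key concept: gradient accumulation aliasing.
Step by step:
`gradients = [0.0] * 3` → gradients = [0.0, 0.0, 0.0]
`grad_refs = [gradients] * 2` → grad_refs = [[0.0, 0.0, 0.0], [0.0, 0.0, 0.0]]
`accumulate(grad_refs[0], [2.0, 4.5, 5.5])` → gradients = [2.0, 4.5, 5.5]; grad_refs = [[2.0, 4.5, 5.5], [2.0, 4.5, 5.5]]
`accumulate(grad_refs[1], [4.5, 4.5, 5.0])` → gradients = [6.5, 9.0, 10.5]; grad_refs = [[6.5, 9.0, 10.5], [6.5, 9.0, 10.5]]
`print(gradients)` → prints [6.5, 9.0, 10.5]
`print(grad_refs[0] is grad_refs[1])` → prints True

Answer:
[6.5, 9.0, 10.5]
True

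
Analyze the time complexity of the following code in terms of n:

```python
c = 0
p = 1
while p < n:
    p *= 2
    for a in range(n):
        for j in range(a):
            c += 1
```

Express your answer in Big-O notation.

Each loop level contributes: log n × n × n. Multiplying the contributions gives O(n^2 log n).

Answer: O(n^2 log n)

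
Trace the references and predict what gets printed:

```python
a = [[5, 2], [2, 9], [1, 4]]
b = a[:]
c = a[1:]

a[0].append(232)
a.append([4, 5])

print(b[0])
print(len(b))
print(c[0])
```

Key concept: slice with nested mutation.
Step by step:
`a = [[5, 2], [2, 9], [1, 4]]` → a = [[5, 2], [2, 9], [1, 4]]
`b = a[:]` → b = [[5, 2], [2, 9], [1, 4]]
`c = a[1:]` → c = [[2, 9], [1, 4]]
`a[0].append(232)` → a = [[5, 2, 232], [2, 9], [1, 4]]; b = [[5, 2, 232], [2, 9], [1, 4]]
`a.append([4, 5])` → a = [[5, 2, 232], [2, 9], [1, 4], [4, 5]]
`print(b[0])` → prints [5, 2, 232]
`print(len(b))` → prints 3
`print(c[0])` → prints [2, 9]

Answer:
[5, 2, 232]
3
[2, 9]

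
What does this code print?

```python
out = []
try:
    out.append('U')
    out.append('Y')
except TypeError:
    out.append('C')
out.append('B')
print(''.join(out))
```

Execution trace: 'U' (try body) → 'Y' (try body, no exception) → 'B' (after the try/except). Output: UYB

Answer: UYB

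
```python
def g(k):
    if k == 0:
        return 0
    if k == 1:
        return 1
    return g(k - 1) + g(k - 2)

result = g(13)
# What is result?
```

Build up from base cases: g(0)=0, g(1)=1, g(2)=1, g(3)=2, g(4)=3, g(5)=5, g(6)=8, ..., g(13)=233

Answer: 233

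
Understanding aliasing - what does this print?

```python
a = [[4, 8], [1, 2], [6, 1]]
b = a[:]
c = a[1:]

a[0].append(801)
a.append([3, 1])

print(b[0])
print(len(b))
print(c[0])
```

Key concept: slice with nested mutation.
Step by step:
`a = [[4, 8], [1, 2], [6, 1]]` → a = [[4, 8], [1, 2], [6, 1]]
`b = a[:]` → b = [[4, 8], [1, 2], [6, 1]]
`c = a[1:]` → c = [[1, 2], [6, 1]]
`a[0].append(801)` → a = [[4, 8, 801], [1, 2], [6, 1]]; b = [[4, 8, 801], [1, 2], [6, 1]]
`a.append([3, 1])` → a = [[4, 8, 801], [1, 2], [6, 1], [3, 1]]
`print(b[0])` → prints [4, 8, 801]
`print(len(b))` → prints 3
`print(c[0])` → prints [1, 2]

Answer:
[4, 8, 801]
3
[1, 2]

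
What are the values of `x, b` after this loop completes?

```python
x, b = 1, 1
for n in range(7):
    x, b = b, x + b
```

Fibonacci: after 7 iterations
`x, b` takes the values: (1, 1) → (1, 2) → (2, 3) → (3, 5) → (5, 8) → (8, 13) → (13, 21) → (21, 34)

Answer: 21, 34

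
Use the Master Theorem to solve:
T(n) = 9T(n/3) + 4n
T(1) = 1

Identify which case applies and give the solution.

a=9, b=3, f(n)=4n. log_3(9) = 2. Since c=1 < 2, Case 1 applies: T(n) = Θ(n^log_b(a)) = O(n^2).

Answer: O(n^2) - Case 1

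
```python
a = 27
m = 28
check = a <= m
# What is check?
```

Trace:
`a = 27` → a = 27
`m = 28` → m = 28
`check = a <= m` → check = True
So check = True

Answer: True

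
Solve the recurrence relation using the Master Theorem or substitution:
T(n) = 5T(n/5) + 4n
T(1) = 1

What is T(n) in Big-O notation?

By Master Theorem: a=5, b=5, f(n)=4n. Since log_5(5) = 1 and f(n) = Θ(n^1), Case 2 applies. T(n) = O(n log n).

Answer: O(n log n)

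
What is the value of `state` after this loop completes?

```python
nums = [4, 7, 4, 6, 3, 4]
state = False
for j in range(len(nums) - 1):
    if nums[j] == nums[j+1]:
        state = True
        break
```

Check consecutive duplicates in [4, 7, 4, 6, 3, 4]
`state` takes the values: False

Answer: False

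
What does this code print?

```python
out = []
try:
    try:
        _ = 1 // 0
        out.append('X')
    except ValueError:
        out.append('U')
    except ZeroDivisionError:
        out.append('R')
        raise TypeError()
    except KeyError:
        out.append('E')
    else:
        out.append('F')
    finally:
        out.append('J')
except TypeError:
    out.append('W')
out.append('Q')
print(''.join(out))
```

Execution trace: 'R' (inner except ZeroDivisionError) → 'J' (inner finally) → 'W' (outer except TypeError) → 'Q' (after the try/except). Output: RJWQ

Answer: RJWQ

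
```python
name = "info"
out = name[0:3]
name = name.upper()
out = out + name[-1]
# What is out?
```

Trace:
`name = "info"` → name = 'info'
`out = name[0:3]` → out = 'inf'
`name = name.upper()` → name = 'INFO'
`out = out + name[-1]` → out = 'infO'
So out = 'infO'

Answer: 'infO'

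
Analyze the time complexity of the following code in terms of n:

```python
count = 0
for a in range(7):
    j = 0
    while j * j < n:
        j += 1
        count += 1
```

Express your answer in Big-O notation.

Each loop level contributes: 1 × √n. Multiplying the contributions gives O(√n).

Answer: O(√n)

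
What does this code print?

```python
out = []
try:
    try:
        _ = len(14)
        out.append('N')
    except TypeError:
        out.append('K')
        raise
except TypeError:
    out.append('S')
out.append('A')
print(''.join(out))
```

Execution trace: 'K' (inner except TypeError) → 'S' (outer except TypeError) → 'A' (after the try/except). Output: KSA

Answer: KSA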